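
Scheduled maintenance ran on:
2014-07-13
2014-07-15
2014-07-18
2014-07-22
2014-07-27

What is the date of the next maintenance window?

Intervals are 2, 3, 4, 5 days — an arithmetic progression with common difference 1.
Next gap: 6 days. 2014-07-27 + 6 days = 2014-08-02.

2014-08-02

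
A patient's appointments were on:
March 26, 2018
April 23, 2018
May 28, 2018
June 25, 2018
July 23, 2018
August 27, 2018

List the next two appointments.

Gaps: 28, 35, 28, 28, 35 days — a mix of 28 and 35. Every date is a Monday.
Each is the 4th Monday of its month.
4th Monday of September 2018: September 24, 2018.
4th Monday of October 2018: October 22, 2018.

September 24, 2018; October 22, 2018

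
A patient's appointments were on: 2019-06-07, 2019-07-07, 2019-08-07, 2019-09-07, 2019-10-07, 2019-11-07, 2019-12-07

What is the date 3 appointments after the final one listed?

Each date is the 7th; the gaps (30, 31, 31, 30, 31, 30) track the month lengths.
The rule is the 7th of each month.
January 2020: 2020-01-07.
Next: February 2020 → 2020-02-07.
March 2020: 2020-03-07.

2020-03-07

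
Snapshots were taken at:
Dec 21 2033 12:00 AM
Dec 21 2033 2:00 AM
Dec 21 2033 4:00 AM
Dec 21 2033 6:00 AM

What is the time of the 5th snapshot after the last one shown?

The interval is a steady 2 hours (2, 2, 2).
Dec 21 2033 6:00 AM + 2 h = Dec 21 2033 8:00 AM.
Dec 21 2033 8:00 AM + 2 h = Dec 21 2033 10:00 AM.
Dec 21 2033 10:00 AM + 2 h = Dec 21 2033 12:00 PM.
Dec 21 2033 12:00 PM + 2 h = Dec 21 2033 2:00 PM.
Dec 21 2033 2:00 PM + 2 h = Dec 21 2033 4:00 PM.

Dec 21 2033 4:00 PM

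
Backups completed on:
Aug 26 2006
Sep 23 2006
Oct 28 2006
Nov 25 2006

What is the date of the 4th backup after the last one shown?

Gaps: 28, 35, 28 days — a mix of 28 and 35. Every date is a Saturday.
Each is the 4th Saturday of its month.
4th Saturday of December 2006: Dec 23 2006.
January 2007 — 4th Saturday is Jan 27 2007.
February 2007 — 4th Saturday is Feb 24 2007.
March 2007 — 4th Saturday is Mar 24 2007.

Mar 24 2007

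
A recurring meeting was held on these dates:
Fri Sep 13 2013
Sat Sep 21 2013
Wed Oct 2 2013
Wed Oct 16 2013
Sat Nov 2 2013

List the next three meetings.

Fri Nov 22 2013, Sun Dec 15 2013, Fri Jan 10 2014

Intervals are 8, 11, 14, 17 days — an arithmetic progression with common difference 3.
Next gap: 20 days. Sat Nov 2 2013 + 20 days = Fri Nov 22 2013.
Next gap: 23 days. Fri Nov 22 2013 + 23 days = Sun Dec 15 2013.
Next gap: 26 days. Sun Dec 15 2013 + 26 days = Fri Jan 10 2014.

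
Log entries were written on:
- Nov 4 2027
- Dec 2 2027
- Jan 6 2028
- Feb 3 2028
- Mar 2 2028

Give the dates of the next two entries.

All dates are Thursdays, 28, 35, 28, 28 days apart.
Specifically, the 1st Thursday of each month.
April 2028 — 1st Thursday is Apr 6 2028.
May 2028 — 1st Thursday is May 4 2028.

Apr 6 2028, May 4 2028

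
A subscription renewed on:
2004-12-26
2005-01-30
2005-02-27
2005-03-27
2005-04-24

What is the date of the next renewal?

2005-05-29

All Sundays; the gaps (35, 28, 28, 28) vary with month length.
This is the last Sunday of each month.
Last Sunday of May 2005: 2005-05-29.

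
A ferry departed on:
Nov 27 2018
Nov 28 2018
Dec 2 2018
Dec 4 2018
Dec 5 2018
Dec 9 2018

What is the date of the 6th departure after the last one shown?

Dec 23 2018

The gap pattern 1, 4, 2, 1, 4 repeats every 3 events.
These are the Tuesdays, Wednesdays and Sundays of each week.
The following Tuesday is Dec 11 2018.
The following Wednesday is Dec 12 2018.
Next Sunday: Dec 16 2018.
Next Tuesday: Dec 18 2018.
Next Wednesday: Dec 19 2018.
The following Sunday is Dec 23 2018.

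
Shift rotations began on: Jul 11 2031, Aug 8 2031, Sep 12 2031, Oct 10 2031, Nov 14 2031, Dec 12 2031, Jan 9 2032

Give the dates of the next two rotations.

Feb 13 2032, Mar 12 2032

Gaps: 28, 35, 28, 35, 28, 28 days — a mix of 28 and 35. Every date is a Friday.
Each is the 2nd Friday of its month.
February 2032 — 2nd Friday is Feb 13 2032.
2nd Friday of March 2032: Mar 12 2032.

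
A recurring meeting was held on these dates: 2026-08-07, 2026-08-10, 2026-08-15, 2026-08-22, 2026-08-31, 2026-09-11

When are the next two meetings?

2026-09-24, 2026-10-09

Intervals are 3, 5, 7, 9, 11 days — an arithmetic progression with common difference 2.
Next gap: 13 days. 2026-09-11 + 13 days = 2026-09-24.
Next gap: 15 days. 2026-09-24 + 15 days = 2026-10-09.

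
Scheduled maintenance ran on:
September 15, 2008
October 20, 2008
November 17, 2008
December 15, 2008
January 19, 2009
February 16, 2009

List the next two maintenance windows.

All dates are Mondays, 35, 28, 28, 35, 28 days apart.
Specifically, the 3rd Monday of each month.
3rd Monday of March 2009: March 16, 2009.
April 2009 — 3rd Monday is April 20, 2009.

March 16, 2009; April 20, 2009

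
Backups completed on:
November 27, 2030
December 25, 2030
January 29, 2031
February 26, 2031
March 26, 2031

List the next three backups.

These are Wednesdays with 28, 35, 28, 28-day gaps.
Each is the final Wednesday of its month — January 29, 2031 is past the 28th, so '4th Wednesday' doesn't fit.
April 2031 ends with Wednesday April 30, 2031.
May 2031 ends with Wednesday May 28, 2031.
June 2031 ends with Wednesday June 25, 2031.

April 30, 2031; May 28, 2031; June 25, 2031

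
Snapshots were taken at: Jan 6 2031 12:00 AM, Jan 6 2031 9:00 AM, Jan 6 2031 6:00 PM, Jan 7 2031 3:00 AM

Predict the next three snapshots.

Spacing: 9, 9, 9 h — constant 9 h.
Jan 7 2031 3:00 AM + 9 h = Jan 7 2031 12:00 PM.
Jan 7 2031 12:00 PM + 9 h = Jan 7 2031 9:00 PM.
Jan 7 2031 9:00 PM + 9 h = Jan 8 2031 6:00 AM.

Jan 7 2031 12:00 PM, Jan 7 2031 9:00 PM, Jan 8 2031 6:00 AM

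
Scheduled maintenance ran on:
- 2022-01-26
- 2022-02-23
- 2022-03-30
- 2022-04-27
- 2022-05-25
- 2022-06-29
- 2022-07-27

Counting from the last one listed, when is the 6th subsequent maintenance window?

2023-01-25

All Wednesdays; the gaps (28, 35, 28, 28, 35, 28) vary with month length.
This is the last Wednesday of each month.
August 2022 ends with Wednesday 2022-08-31.
September 2022 ends with Wednesday 2022-09-28.
Last Wednesday of October 2022: 2022-10-26.
November 2022 ends with Wednesday 2022-11-30.
Last Wednesday of December 2022: 2022-12-28.
Last Wednesday of January 2023: 2023-01-25.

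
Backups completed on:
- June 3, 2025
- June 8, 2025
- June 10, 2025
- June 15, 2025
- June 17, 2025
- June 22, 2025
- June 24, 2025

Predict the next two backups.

The gap pattern 5, 2, 5, 2, 5, 2 repeats every 2 events.
These are the Tuesdays and Sundays of each week.
Next Sunday: June 29, 2025.
Next Tuesday: July 1, 2025.

June 29, 2025; July 1, 2025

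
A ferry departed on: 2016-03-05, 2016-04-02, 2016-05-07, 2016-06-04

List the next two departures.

2016-07-02, 2016-08-06

All dates are Saturdays, 28, 35, 28 days apart.
Specifically, the 1st Saturday of each month.
1st Saturday of July 2016: 2016-07-02.
August 2016 — 1st Saturday is 2016-08-06.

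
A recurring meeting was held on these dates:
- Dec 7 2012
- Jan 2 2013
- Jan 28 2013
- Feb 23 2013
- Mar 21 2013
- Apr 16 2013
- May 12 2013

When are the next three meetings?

Jun 7 2013, Jul 3 2013, Jul 29 2013

Gaps between consecutive events: 26, 26, 26, 26, 26, 26 days — a constant 26-day interval.
May 12 2013 + 26 days = Jun 7 2013.
Jun 7 2013 + 26 days = Jul 3 2013.
Jul 3 2013 + 26 days = Jul 29 2013.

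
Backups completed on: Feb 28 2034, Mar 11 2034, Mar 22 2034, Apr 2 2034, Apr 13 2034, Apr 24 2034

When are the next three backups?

Gaps between consecutive events: 11, 11, 11, 11, 11 days — a constant 11-day interval.
Apr 24 2034 + 11 days = May 5 2034.
May 5 2034 + 11 days = May 16 2034.
May 16 2034 + 11 days = May 27 2034.

May 5 2034, May 16 2034, May 27 2034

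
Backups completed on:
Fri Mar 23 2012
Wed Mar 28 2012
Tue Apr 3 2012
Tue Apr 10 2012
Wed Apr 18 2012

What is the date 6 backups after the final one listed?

Tue Jun 26 2012

Intervals are 5, 6, 7, 8 days — an arithmetic progression with common difference 1.
Next gap: 9 days. Wed Apr 18 2012 + 9 days = Fri Apr 27 2012.
Next gap: 10 days. Fri Apr 27 2012 + 10 days = Mon May 7 2012.
Next gap: 11 days. Mon May 7 2012 + 11 days = Fri May 18 2012.
Next gap: 12 days. Fri May 18 2012 + 12 days = Wed May 30 2012.
Next gap: 13 days. Wed May 30 2012 + 13 days = Tue Jun 12 2012.
Next gap: 14 days. Tue Jun 12 2012 + 14 days = Tue Jun 26 2012.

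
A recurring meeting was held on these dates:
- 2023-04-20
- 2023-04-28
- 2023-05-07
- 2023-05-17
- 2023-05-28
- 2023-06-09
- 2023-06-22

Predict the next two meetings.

2023-07-06, 2023-07-21

The spacing grows by 1 each time: 8, 9, 10, 11, 12, 13 days.
Next gap: 14 days. 2023-06-22 + 14 days = 2023-07-06.
Next gap: 15 days. 2023-07-06 + 15 days = 2023-07-21.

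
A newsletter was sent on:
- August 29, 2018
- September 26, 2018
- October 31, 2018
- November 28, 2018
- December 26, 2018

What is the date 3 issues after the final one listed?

These are Wednesdays with 28, 35, 28, 28-day gaps.
Each is the final Wednesday of its month — August 29, 2018 is past the 28th, so '4th Wednesday' doesn't fit.
January 2019 ends with Wednesday January 30, 2019.
February 2019 ends with Wednesday February 27, 2019.
March 2019 ends with Wednesday March 27, 2019.

March 27, 2019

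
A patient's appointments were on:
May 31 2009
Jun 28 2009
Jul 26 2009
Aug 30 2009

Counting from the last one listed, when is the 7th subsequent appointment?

Every date is a Sunday; gaps 28, 28, 35 days.
Each is the last Sunday of its month (at least one falls on the 29th or later, ruling out '4th Sunday').
Last Sunday of September 2009: Sep 27 2009.
Last Sunday of October 2009: Oct 25 2009.
November 2009 ends with Sunday Nov 29 2009.
Last Sunday of December 2009: Dec 27 2009.
January 2010 ends with Sunday Jan 31 2010.
Last Sunday of February 2010: Feb 28 2010.
March 2010 ends with Sunday Mar 28 2010.

Mar 28 2010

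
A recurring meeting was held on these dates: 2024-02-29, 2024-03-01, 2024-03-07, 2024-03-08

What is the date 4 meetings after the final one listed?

Every event lands on a Thursday or Friday (gaps cycle 1, 6, 1).
So the schedule is: every Thursday and Friday.
Next Thursday: 2024-03-14.
Next Friday: 2024-03-15.
The following Thursday is 2024-03-21.
Next Friday: 2024-03-22.

2024-03-22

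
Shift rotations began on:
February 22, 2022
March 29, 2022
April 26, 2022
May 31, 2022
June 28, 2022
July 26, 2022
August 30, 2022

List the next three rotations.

September 27, 2022; October 25, 2022; November 29, 2022

These are Tuesdays with 35, 28, 35, 28, 28, 35-day gaps.
Each is the final Tuesday of its month — March 29, 2022 is past the 28th, so '4th Tuesday' doesn't fit.
Last Tuesday of September 2022: September 27, 2022.
October 2022 ends with Tuesday October 25, 2022.
November 2022 ends with Tuesday November 29, 2022.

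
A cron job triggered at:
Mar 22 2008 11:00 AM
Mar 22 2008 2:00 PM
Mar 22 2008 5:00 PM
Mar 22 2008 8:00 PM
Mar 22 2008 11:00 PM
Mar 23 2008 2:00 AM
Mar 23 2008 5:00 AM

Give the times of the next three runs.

Mar 23 2008 8:00 AM, Mar 23 2008 11:00 AM, Mar 23 2008 2:00 PM

Gaps: 3, 3, 3, 3, 3, 3 hours — each event is 3 hours after the previous one.
Mar 23 2008 5:00 AM + 3 h = Mar 23 2008 8:00 AM.
Mar 23 2008 8:00 AM + 3 h = Mar 23 2008 11:00 AM.
Mar 23 2008 11:00 AM + 3 h = Mar 23 2008 2:00 PM.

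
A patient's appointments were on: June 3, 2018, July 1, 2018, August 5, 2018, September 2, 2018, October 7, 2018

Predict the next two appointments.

November 4, 2018; December 2, 2018

These are Sundays at 28- or 35-day spacing (28, 35, 28, 35).
The pattern: 1st Sunday of the month.
November 2018 — 1st Sunday is November 4, 2018.
December 2018 — 1st Sunday is December 2, 2018.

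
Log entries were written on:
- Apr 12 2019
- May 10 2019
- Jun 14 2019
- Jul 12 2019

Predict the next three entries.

Aug 9 2019, Sep 13 2019, Oct 11 2019

These are Fridays at 28- or 35-day spacing (28, 35, 28).
The pattern: 2nd Friday of the month.
2nd Friday of August 2019: Aug 9 2019.
2nd Friday of September 2019: Sep 13 2019.
2nd Friday of October 2019: Oct 11 2019.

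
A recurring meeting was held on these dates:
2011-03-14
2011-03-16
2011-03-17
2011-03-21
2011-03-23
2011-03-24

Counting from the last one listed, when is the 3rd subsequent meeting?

The gap pattern 2, 1, 4, 2, 1 repeats every 3 events.
These are the Mondays, Wednesdays and Thursdays of each week.
The following Monday is 2011-03-28.
Next Wednesday: 2011-03-30.
The following Thursday is 2011-03-31.

2011-03-31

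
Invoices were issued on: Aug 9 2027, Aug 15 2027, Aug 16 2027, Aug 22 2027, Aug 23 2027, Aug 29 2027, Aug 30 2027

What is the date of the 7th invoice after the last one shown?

Sep 26 2027

Every event lands on a Monday or Sunday (gaps cycle 6, 1, 6, 1, 6, 1).
So the schedule is: every Monday and Sunday.
Next Sunday: Sep 5 2027.
The following Monday is Sep 6 2027.
Next Sunday: Sep 12 2027.
The following Monday is Sep 13 2027.
The following Sunday is Sep 19 2027.
Next Monday: Sep 20 2027.
The following Sunday is Sep 26 2027.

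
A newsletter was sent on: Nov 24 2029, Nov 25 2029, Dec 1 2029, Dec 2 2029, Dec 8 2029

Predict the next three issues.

Every event lands on a Saturday or Sunday (gaps cycle 1, 6, 1, 6).
So the schedule is: every Saturday and Sunday.
Next Sunday: Dec 9 2029.
Next Saturday: Dec 15 2029.
Next Sunday: Dec 16 2029.

Dec 9 2029, Dec 15 2029, Dec 16 2029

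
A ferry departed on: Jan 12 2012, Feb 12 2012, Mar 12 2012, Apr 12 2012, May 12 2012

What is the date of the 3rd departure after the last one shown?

Aug 12 2012

Each date is the 12th; the gaps (31, 29, 31, 30) track the month lengths.
The rule is the 12th of each month.
June 2012: Jun 12 2012.
July 2012: Jul 12 2012.
Next: August 2012 → Aug 12 2012.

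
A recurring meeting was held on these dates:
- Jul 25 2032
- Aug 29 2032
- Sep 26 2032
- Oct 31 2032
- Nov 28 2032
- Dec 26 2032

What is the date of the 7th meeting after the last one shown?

Jul 31 2033

All Sundays; the gaps (35, 28, 35, 28, 28) vary with month length.
This is the last Sunday of each month.
Last Sunday of January 2033: Jan 30 2033.
Last Sunday of February 2033: Feb 27 2033.
March 2033 ends with Sunday Mar 27 2033.
Last Sunday of April 2033: Apr 24 2033.
Last Sunday of May 2033: May 29 2033.
Last Sunday of June 2033: Jun 26 2033.
Last Sunday of July 2033: Jul 31 2033.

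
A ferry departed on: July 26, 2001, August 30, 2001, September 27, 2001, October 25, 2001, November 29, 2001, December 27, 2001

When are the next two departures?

January 31, 2002; February 28, 2002

All Thursdays; the gaps (35, 28, 28, 35, 28) vary with month length.
This is the last Thursday of each month.
Last Thursday of January 2002: January 31, 2002.
February 2002 ends with Thursday February 28, 2002.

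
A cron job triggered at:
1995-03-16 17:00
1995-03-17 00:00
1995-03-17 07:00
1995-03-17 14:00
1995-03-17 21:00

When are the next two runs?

1995-03-18 04:00, 1995-03-18 11:00

The interval is a steady 7 hours (7, 7, 7, 7).
1995-03-17 21:00 + 7 h = 1995-03-18 04:00.
1995-03-18 04:00 + 7 h = 1995-03-18 11:00.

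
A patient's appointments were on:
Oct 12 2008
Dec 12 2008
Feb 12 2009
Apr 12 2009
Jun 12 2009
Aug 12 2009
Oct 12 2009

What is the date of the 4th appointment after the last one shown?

Each date is the 12th; the gaps (61, 62, 59, 61, 61, 61) track the month lengths.
The rule is the 12th of every 2 months.
December 2009: Dec 12 2009.
Next: February 2010 → Feb 12 2010.
April 2010: Apr 12 2010.
Next: June 2010 → Jun 12 2010.

Jun 12 2010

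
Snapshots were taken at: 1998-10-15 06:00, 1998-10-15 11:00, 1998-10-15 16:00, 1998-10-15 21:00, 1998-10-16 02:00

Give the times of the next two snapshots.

1998-10-16 07:00, 1998-10-16 12:00

Spacing: 5, 5, 5, 5 h — constant 5 h.
1998-10-16 02:00 + 5 h = 1998-10-16 07:00.
1998-10-16 07:00 + 5 h = 1998-10-16 12:00.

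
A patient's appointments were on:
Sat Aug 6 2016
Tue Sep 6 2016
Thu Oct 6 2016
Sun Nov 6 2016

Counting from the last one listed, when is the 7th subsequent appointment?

Each date is the 6th; the gaps (31, 30, 31) track the month lengths.
The rule is the 6th of each month.
December 2016: Tue Dec 6 2016.
Next: January 2017 → Fri Jan 6 2017.
February 2017: Mon Feb 6 2017.
March 2017: Mon Mar 6 2017.
April 2017: Thu Apr 6 2017.
Next: May 2017 → Sat May 6 2017.
Next: June 2017 → Tue Jun 6 2017.

Tue Jun 6 2017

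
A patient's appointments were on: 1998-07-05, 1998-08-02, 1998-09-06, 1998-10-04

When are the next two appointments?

Gaps: 28, 35, 28 days — a mix of 28 and 35. Every date is a Sunday.
Each is the 1st Sunday of its month.
1st Sunday of November 1998: 1998-11-01.
December 1998 — 1st Sunday is 1998-12-06.

1998-11-01, 1998-12-06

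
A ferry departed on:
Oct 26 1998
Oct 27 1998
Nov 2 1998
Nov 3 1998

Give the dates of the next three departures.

The gap pattern 1, 6, 1 repeats every 2 events.
These are the Mondays and Tuesdays of each week.
The following Monday is Nov 9 1998.
Next Tuesday: Nov 10 1998.
Next Monday: Nov 16 1998.

Nov 9 1998, Nov 10 1998, Nov 16 1998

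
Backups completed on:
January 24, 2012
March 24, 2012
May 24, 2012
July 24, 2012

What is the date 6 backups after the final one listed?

July 24, 2013

Gaps: 60, 61, 61 days — not constant. Every event is on the 24th of the month.
Pattern: the 24th of every 2 months.
Next: September 2012 → September 24, 2012.
November 2012: November 24, 2012.
January 2013: January 24, 2013.
March 2013: March 24, 2013.
May 2013: May 24, 2013.
Next: July 2013 → July 24, 2013.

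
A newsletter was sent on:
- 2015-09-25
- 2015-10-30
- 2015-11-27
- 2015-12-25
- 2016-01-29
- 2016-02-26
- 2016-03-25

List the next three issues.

2016-04-29, 2016-05-27, 2016-06-24

These are Fridays with 35, 28, 28, 35, 28, 28-day gaps.
Each is the final Friday of its month — 2015-10-30 is past the 28th, so '4th Friday' doesn't fit.
Last Friday of April 2016: 2016-04-29.
May 2016 ends with Friday 2016-05-27.
June 2016 ends with Friday 2016-06-24.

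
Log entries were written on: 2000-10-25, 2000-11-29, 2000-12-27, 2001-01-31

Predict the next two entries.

2001-02-28, 2001-03-28

These are Wednesdays with 35, 28, 35-day gaps.
Each is the final Wednesday of its month — 2000-11-29 is past the 28th, so '4th Wednesday' doesn't fit.
Last Wednesday of February 2001: 2001-02-28.
Last Wednesday of March 2001: 2001-03-28.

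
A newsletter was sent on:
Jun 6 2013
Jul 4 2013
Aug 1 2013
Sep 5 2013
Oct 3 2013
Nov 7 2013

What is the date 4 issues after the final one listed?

Gaps: 28, 28, 35, 28, 35 days — a mix of 28 and 35. Every date is a Thursday.
Each is the 1st Thursday of its month.
December 2013 — 1st Thursday is Dec 5 2013.
1st Thursday of January 2014: Jan 2 2014.
February 2014 — 1st Thursday is Feb 6 2014.
March 2014 — 1st Thursday is Mar 6 2014.

Mar 6 2014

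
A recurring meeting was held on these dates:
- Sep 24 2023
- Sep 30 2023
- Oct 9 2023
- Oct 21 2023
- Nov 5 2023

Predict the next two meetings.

Nov 23 2023, Dec 14 2023

The spacing grows by 3 each time: 6, 9, 12, 15 days.
Next gap: 18 days. Nov 5 2023 + 18 days = Nov 23 2023.
Next gap: 21 days. Nov 23 2023 + 21 days = Dec 14 2023.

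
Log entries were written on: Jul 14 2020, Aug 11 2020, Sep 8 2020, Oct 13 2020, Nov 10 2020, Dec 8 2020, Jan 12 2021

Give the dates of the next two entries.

Gaps: 28, 28, 35, 28, 28, 35 days — a mix of 28 and 35. Every date is a Tuesday.
Each is the 2nd Tuesday of its month.
2nd Tuesday of February 2021: Feb 9 2021.
March 2021 — 2nd Tuesday is Mar 9 2021.

Feb 9 2021, Mar 9 2021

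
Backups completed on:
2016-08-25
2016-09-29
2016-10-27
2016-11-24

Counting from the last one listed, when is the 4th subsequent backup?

2017-03-30

All Thursdays; the gaps (35, 28, 28) vary with month length.
This is the last Thursday of each month.
December 2016 ends with Thursday 2016-12-29.
January 2017 ends with Thursday 2017-01-26.
Last Thursday of February 2017: 2017-02-23.
Last Thursday of March 2017: 2017-03-30.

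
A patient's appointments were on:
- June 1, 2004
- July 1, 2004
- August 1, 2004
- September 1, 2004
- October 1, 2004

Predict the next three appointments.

Each date is the 1st; the gaps (30, 31, 31, 30) track the month lengths.
The rule is the 1st of each month.
Next: November 2004 → November 1, 2004.
Next: December 2004 → December 1, 2004.
Next: January 2005 → January 1, 2005.

November 1, 2004; December 1, 2004; January 1, 2005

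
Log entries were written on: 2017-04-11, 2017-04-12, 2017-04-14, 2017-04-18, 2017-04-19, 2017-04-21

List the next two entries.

Every event lands on a Tuesday or Wednesday or Friday (gaps cycle 1, 2, 4, 1, 2).
So the schedule is: every Tuesday, Wednesday and Friday.
The following Tuesday is 2017-04-25.
The following Wednesday is 2017-04-26.

2017-04-25, 2017-04-26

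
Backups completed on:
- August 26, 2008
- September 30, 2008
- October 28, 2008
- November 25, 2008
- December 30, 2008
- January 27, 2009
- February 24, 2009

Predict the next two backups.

March 31, 2009; April 28, 2009

All Tuesdays; the gaps (35, 28, 28, 35, 28, 28) vary with month length.
This is the last Tuesday of each month.
March 2009 ends with Tuesday March 31, 2009.
April 2009 ends with Tuesday April 28, 2009.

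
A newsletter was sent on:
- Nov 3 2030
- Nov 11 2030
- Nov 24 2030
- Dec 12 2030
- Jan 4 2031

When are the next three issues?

Intervals are 8, 13, 18, 23 days — an arithmetic progression with common difference 5.
Next gap: 28 days. Jan 4 2031 + 28 days = Feb 1 2031.
Next gap: 33 days. Feb 1 2031 + 33 days = Mar 6 2031.
Next gap: 38 days. Mar 6 2031 + 38 days = Apr 13 2031.

Feb 1 2031, Mar 6 2031, Apr 13 2031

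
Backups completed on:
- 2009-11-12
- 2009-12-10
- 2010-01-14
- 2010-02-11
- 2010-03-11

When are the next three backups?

Gaps: 28, 35, 28, 28 days — a mix of 28 and 35. Every date is a Thursday.
Each is the 2nd Thursday of its month.
2nd Thursday of April 2010: 2010-04-08.
2nd Thursday of May 2010: 2010-05-13.
June 2010 — 2nd Thursday is 2010-06-10.

2010-04-08, 2010-05-13, 2010-06-10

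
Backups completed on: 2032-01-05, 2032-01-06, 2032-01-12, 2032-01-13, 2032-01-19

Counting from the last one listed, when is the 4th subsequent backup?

Every event lands on a Monday or Tuesday (gaps cycle 1, 6, 1, 6).
So the schedule is: every Monday and Tuesday.
Next Tuesday: 2032-01-20.
The following Monday is 2032-01-26.
The following Tuesday is 2032-01-27.
The following Monday is 2032-02-02.

2032-02-02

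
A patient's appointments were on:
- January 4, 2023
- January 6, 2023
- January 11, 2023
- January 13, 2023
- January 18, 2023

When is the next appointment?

January 20, 2023

Every event lands on a Wednesday or Friday (gaps cycle 2, 5, 2, 5).
So the schedule is: every Wednesday and Friday.
The following Friday is January 20, 2023.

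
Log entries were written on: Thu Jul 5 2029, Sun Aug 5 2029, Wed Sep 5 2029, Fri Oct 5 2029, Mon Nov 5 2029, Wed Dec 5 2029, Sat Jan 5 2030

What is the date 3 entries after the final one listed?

Each date is the 5th; the gaps (31, 31, 30, 31, 30, 31) track the month lengths.
The rule is the 5th of each month.
February 2030: Tue Feb 5 2030.
Next: March 2030 → Tue Mar 5 2030.
April 2030: Fri Apr 5 2030.

Fri Apr 5 2030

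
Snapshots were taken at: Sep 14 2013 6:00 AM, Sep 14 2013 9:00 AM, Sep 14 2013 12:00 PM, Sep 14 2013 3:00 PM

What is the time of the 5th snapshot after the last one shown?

Sep 15 2013 6:00 AM

Spacing: 3, 3, 3 h — constant 3 h.
Sep 14 2013 3:00 PM + 3 h = Sep 14 2013 6:00 PM.
Sep 14 2013 6:00 PM + 3 h = Sep 14 2013 9:00 PM.
Sep 14 2013 9:00 PM + 3 h = Sep 15 2013 12:00 AM.
Sep 15 2013 12:00 AM + 3 h = Sep 15 2013 3:00 AM.
Sep 15 2013 3:00 AM + 3 h = Sep 15 2013 6:00 AM.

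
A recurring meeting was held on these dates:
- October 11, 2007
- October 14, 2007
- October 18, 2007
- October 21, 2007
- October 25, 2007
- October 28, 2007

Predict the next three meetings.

The gap pattern 3, 4, 3, 4, 3 repeats every 2 events.
These are the Thursdays and Sundays of each week.
Next Thursday: November 1, 2007.
Next Sunday: November 4, 2007.
Next Thursday: November 8, 2007.

November 1, 2007; November 4, 2007; November 8, 2007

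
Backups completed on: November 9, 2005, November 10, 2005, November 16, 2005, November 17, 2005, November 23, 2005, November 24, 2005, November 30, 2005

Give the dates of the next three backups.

Every event lands on a Wednesday or Thursday (gaps cycle 1, 6, 1, 6, 1, 6).
So the schedule is: every Wednesday and Thursday.
Next Thursday: December 1, 2005.
The following Wednesday is December 7, 2005.
The following Thursday is December 8, 2005.

December 1, 2005; December 7, 2005; December 8, 2005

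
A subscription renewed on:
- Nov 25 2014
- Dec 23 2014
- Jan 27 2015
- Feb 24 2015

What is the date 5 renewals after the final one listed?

All dates are Tuesdays, 28, 35, 28 days apart.
Specifically, the 4th Tuesday of each month.
4th Tuesday of March 2015: Mar 24 2015.
4th Tuesday of April 2015: Apr 28 2015.
4th Tuesday of May 2015: May 26 2015.
June 2015 — 4th Tuesday is Jun 23 2015.
4th Tuesday of July 2015: Jul 28 2015.

Jul 28 2015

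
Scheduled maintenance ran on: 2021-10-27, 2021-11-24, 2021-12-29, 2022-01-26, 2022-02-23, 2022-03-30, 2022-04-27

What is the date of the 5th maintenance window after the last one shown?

These are Wednesdays with 28, 35, 28, 28, 35, 28-day gaps.
Each is the final Wednesday of its month — 2021-12-29 is past the 28th, so '4th Wednesday' doesn't fit.
Last Wednesday of May 2022: 2022-05-25.
Last Wednesday of June 2022: 2022-06-29.
July 2022 ends with Wednesday 2022-07-27.
Last Wednesday of August 2022: 2022-08-31.
September 2022 ends with Wednesday 2022-09-28.

2022-09-28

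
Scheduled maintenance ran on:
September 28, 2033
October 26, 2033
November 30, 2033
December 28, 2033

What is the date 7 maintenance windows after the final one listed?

July 26, 2034

Every date is a Wednesday; gaps 28, 35, 28 days.
Each is the last Wednesday of its month (at least one falls on the 29th or later, ruling out '4th Wednesday').
Last Wednesday of January 2034: January 25, 2034.
February 2034 ends with Wednesday February 22, 2034.
March 2034 ends with Wednesday March 29, 2034.
April 2034 ends with Wednesday April 26, 2034.
May 2034 ends with Wednesday May 31, 2034.
Last Wednesday of June 2034: June 28, 2034.
Last Wednesday of July 2034: July 26, 2034.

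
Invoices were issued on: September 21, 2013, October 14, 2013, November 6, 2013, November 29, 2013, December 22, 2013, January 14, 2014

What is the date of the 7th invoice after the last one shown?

The spacing is 23, 23, 23, 23, 23 days — always 23 days.
January 14, 2014 + 23 days = February 6, 2014.
February 6, 2014 + 23 days = March 1, 2014.
March 1, 2014 + 23 days = March 24, 2014.
March 24, 2014 + 23 days = April 16, 2014.
April 16, 2014 + 23 days = May 9, 2014.
May 9, 2014 + 23 days = June 1, 2014.
June 1, 2014 + 23 days = June 24, 2014.

June 24, 2014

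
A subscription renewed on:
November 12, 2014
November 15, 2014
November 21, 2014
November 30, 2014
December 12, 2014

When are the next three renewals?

The spacing grows by 3 each time: 3, 6, 9, 12 days.
Next gap: 15 days. December 12, 2014 + 15 days = December 27, 2014.
Next gap: 18 days. December 27, 2014 + 18 days = January 14, 2015.
Next gap: 21 days. January 14, 2015 + 21 days = February 4, 2015.

December 27, 2014; January 14, 2015; February 4, 2015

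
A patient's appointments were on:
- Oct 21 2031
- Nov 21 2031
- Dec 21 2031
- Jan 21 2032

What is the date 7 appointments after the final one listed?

The day-of-month is always 21 (31, 30, 31 days between events).
So this recurs on the 21st of each month.
February 2032: Feb 21 2032.
March 2032: Mar 21 2032.
April 2032: Apr 21 2032.
Next: May 2032 → May 21 2032.
June 2032: Jun 21 2032.
July 2032: Jul 21 2032.
August 2032: Aug 21 2032.

Aug 21 2032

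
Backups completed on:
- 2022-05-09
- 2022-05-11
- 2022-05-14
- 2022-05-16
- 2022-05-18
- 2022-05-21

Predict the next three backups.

2022-05-23, 2022-05-25, 2022-05-28

Gaps: 2, 3, 2, 2, 3 days — not constant, but cyclic with period 3.
The events fall on every Monday, Wednesday and Saturday.
The following Monday is 2022-05-23.
The following Wednesday is 2022-05-25.
Next Saturday: 2022-05-28.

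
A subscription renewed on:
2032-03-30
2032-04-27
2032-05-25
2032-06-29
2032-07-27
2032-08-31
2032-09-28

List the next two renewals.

2032-10-26, 2032-11-30

These are Tuesdays with 28, 28, 35, 28, 35, 28-day gaps.
Each is the final Tuesday of its month — 2032-03-30 is past the 28th, so '4th Tuesday' doesn't fit.
Last Tuesday of October 2032: 2032-10-26.
November 2032 ends with Tuesday 2032-11-30.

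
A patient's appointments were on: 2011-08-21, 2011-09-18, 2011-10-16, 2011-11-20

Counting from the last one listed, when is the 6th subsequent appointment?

These are Sundays at 28- or 35-day spacing (28, 28, 35).
The pattern: 3rd Sunday of the month.
December 2011 — 3rd Sunday is 2011-12-18.
January 2012 — 3rd Sunday is 2012-01-15.
3rd Sunday of February 2012: 2012-02-19.
3rd Sunday of March 2012: 2012-03-18.
April 2012 — 3rd Sunday is 2012-04-15.
May 2012 — 3rd Sunday is 2012-05-20.

2012-05-20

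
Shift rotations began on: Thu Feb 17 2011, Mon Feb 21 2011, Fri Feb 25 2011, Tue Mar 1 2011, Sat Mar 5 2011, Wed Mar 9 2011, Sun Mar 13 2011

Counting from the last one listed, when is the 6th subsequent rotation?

Wed Apr 6 2011

Gaps between consecutive events: 4, 4, 4, 4, 4, 4 days — a constant 4-day interval.
Sun Mar 13 2011 + 4 days = Thu Mar 17 2011.
Thu Mar 17 2011 + 4 days = Mon Mar 21 2011.
Mon Mar 21 2011 + 4 days = Fri Mar 25 2011.
Fri Mar 25 2011 + 4 days = Tue Mar 29 2011.
Tue Mar 29 2011 + 4 days = Sat Apr 2 2011.
Sat Apr 2 2011 + 4 days = Wed Apr 6 2011.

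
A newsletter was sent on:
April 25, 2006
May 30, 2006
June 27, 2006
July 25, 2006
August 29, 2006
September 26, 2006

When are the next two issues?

All Tuesdays; the gaps (35, 28, 28, 35, 28) vary with month length.
This is the last Tuesday of each month.
October 2006 ends with Tuesday October 31, 2006.
November 2006 ends with Tuesday November 28, 2006.

October 31, 2006; November 28, 2006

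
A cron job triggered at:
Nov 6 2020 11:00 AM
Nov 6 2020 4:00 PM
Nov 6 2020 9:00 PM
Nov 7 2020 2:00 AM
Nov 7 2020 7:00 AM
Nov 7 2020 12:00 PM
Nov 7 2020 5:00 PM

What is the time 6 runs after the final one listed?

Gaps: 5, 5, 5, 5, 5, 5 hours — each event is 5 hours after the previous one.
Nov 7 2020 5:00 PM + 5 h = Nov 7 2020 10:00 PM.
Nov 7 2020 10:00 PM + 5 h = Nov 8 2020 3:00 AM.
Nov 8 2020 3:00 AM + 5 h = Nov 8 2020 8:00 AM.
Nov 8 2020 8:00 AM + 5 h = Nov 8 2020 1:00 PM.
Nov 8 2020 1:00 PM + 5 h = Nov 8 2020 6:00 PM.
Nov 8 2020 6:00 PM + 5 h = Nov 8 2020 11:00 PM.

Nov 8 2020 11:00 PM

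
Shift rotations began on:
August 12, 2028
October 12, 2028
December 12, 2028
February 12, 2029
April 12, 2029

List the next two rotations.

June 12, 2029; August 12, 2029

The day-of-month is always 12 (61, 61, 62, 59 days between events).
So this recurs on the 12th of every 2 months.
June 2029: June 12, 2029.
August 2029: August 12, 2029.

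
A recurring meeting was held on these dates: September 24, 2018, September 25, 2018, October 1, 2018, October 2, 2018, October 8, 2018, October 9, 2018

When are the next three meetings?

Every event lands on a Monday or Tuesday (gaps cycle 1, 6, 1, 6, 1).
So the schedule is: every Monday and Tuesday.
The following Monday is October 15, 2018.
Next Tuesday: October 16, 2018.
The following Monday is October 22, 2018.

October 15, 2018; October 16, 2018; October 22, 2018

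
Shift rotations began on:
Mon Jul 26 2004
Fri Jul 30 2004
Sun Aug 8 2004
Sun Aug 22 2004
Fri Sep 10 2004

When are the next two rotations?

Gaps: 4, 9, 14, 19 days — each gap is 5 larger than the previous one.
Next gap: 24 days. Fri Sep 10 2004 + 24 days = Mon Oct 4 2004.
Next gap: 29 days. Mon Oct 4 2004 + 29 days = Tue Nov 2 2004.

Mon Oct 4 2004, Tue Nov 2 2004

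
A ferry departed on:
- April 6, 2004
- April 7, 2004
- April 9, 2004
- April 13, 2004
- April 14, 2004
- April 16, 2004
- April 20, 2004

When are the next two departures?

Every event lands on a Tuesday or Wednesday or Friday (gaps cycle 1, 2, 4, 1, 2, 4).
So the schedule is: every Tuesday, Wednesday and Friday.
The following Wednesday is April 21, 2004.
The following Friday is April 23, 2004.

April 21, 2004; April 23, 2004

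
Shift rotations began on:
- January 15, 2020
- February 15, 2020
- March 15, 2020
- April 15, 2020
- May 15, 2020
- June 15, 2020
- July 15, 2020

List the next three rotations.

August 15, 2020; September 15, 2020; October 15, 2020

Each date is the 15th; the gaps (31, 29, 31, 30, 31, 30) track the month lengths.
The rule is the 15th of each month.
Next: August 2020 → August 15, 2020.
September 2020: September 15, 2020.
October 2020: October 15, 2020.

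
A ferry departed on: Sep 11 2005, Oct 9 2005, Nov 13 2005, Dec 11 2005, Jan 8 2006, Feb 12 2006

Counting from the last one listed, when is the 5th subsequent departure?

All dates are Sundays, 28, 35, 28, 28, 35 days apart.
Specifically, the 2nd Sunday of each month.
March 2006 — 2nd Sunday is Mar 12 2006.
April 2006 — 2nd Sunday is Apr 9 2006.
May 2006 — 2nd Sunday is May 14 2006.
June 2006 — 2nd Sunday is Jun 11 2006.
July 2006 — 2nd Sunday is Jul 9 2006.

Jul 9 2006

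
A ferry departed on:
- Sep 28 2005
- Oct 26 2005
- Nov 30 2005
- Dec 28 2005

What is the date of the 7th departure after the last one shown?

Jul 26 2006

These are Wednesdays with 28, 35, 28-day gaps.
Each is the final Wednesday of its month — Nov 30 2005 is past the 28th, so '4th Wednesday' doesn't fit.
Last Wednesday of January 2006: Jan 25 2006.
Last Wednesday of February 2006: Feb 22 2006.
Last Wednesday of March 2006: Mar 29 2006.
Last Wednesday of April 2006: Apr 26 2006.
Last Wednesday of May 2006: May 31 2006.
June 2006 ends with Wednesday Jun 28 2006.
Last Wednesday of July 2006: Jul 26 2006.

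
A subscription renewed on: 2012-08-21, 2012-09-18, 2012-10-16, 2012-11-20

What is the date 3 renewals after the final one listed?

2013-02-19

Gaps: 28, 28, 35 days — a mix of 28 and 35. Every date is a Tuesday.
Each is the 3rd Tuesday of its month.
December 2012 — 3rd Tuesday is 2012-12-18.
3rd Tuesday of January 2013: 2013-01-15.
3rd Tuesday of February 2013: 2013-02-19.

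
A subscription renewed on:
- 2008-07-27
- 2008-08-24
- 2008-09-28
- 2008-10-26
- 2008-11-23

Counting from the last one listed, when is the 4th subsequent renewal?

These are Sundays at 28- or 35-day spacing (28, 35, 28, 28).
The pattern: 4th Sunday of the month.
December 2008 — 4th Sunday is 2008-12-28.
January 2009 — 4th Sunday is 2009-01-25.
4th Sunday of February 2009: 2009-02-22.
4th Sunday of March 2009: 2009-03-22.

2009-03-22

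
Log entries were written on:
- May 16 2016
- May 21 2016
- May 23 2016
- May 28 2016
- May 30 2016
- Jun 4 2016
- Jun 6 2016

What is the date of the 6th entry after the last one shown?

The gap pattern 5, 2, 5, 2, 5, 2 repeats every 2 events.
These are the Mondays and Saturdays of each week.
Next Saturday: Jun 11 2016.
Next Monday: Jun 13 2016.
The following Saturday is Jun 18 2016.
Next Monday: Jun 20 2016.
The following Saturday is Jun 25 2016.
Next Monday: Jun 27 2016.

Jun 27 2016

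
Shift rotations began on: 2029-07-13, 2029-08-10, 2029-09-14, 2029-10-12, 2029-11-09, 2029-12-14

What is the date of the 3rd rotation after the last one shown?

These are Fridays at 28- or 35-day spacing (28, 35, 28, 28, 35).
The pattern: 2nd Friday of the month.
January 2030 — 2nd Friday is 2030-01-11.
February 2030 — 2nd Friday is 2030-02-08.
March 2030 — 2nd Friday is 2030-03-08.

2030-03-08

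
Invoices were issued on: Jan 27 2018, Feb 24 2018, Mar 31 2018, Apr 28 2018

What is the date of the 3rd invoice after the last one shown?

Jul 28 2018

Every date is a Saturday; gaps 28, 35, 28 days.
Each is the last Saturday of its month (at least one falls on the 29th or later, ruling out '4th Saturday').
May 2018 ends with Saturday May 26 2018.
June 2018 ends with Saturday Jun 30 2018.
July 2018 ends with Saturday Jul 28 2018.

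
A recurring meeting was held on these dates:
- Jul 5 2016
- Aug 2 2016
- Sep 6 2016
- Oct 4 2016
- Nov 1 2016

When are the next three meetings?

Dec 6 2016, Jan 3 2017, Feb 7 2017

All dates are Tuesdays, 28, 35, 28, 28 days apart.
Specifically, the 1st Tuesday of each month.
1st Tuesday of December 2016: Dec 6 2016.
January 2017 — 1st Tuesday is Jan 3 2017.
1st Tuesday of February 2017: Feb 7 2017.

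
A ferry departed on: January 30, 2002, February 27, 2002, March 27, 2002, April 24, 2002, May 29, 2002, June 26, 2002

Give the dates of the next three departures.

These are Wednesdays with 28, 28, 28, 35, 28-day gaps.
Each is the final Wednesday of its month — January 30, 2002 is past the 28th, so '4th Wednesday' doesn't fit.
Last Wednesday of July 2002: July 31, 2002.
August 2002 ends with Wednesday August 28, 2002.
Last Wednesday of September 2002: September 25, 2002.

July 31, 2002; August 28, 2002; September 25, 2002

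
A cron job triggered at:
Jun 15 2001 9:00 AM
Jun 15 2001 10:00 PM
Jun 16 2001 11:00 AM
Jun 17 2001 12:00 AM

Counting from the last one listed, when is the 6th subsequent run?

Jun 20 2001 6:00 AM

Gaps: 13, 13, 13 hours — each event is 13 hours after the previous one.
Jun 17 2001 12:00 AM + 13 h = Jun 17 2001 1:00 PM.
Jun 17 2001 1:00 PM + 13 h = Jun 18 2001 2:00 AM.
Jun 18 2001 2:00 AM + 13 h = Jun 18 2001 3:00 PM.
Jun 18 2001 3:00 PM + 13 h = Jun 19 2001 4:00 AM.
Jun 19 2001 4:00 AM + 13 h = Jun 19 2001 5:00 PM.
Jun 19 2001 5:00 PM + 13 h = Jun 20 2001 6:00 AM.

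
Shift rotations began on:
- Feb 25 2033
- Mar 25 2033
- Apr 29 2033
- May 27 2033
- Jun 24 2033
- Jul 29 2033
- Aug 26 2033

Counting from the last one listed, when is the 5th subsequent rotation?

Every date is a Friday; gaps 28, 35, 28, 28, 35, 28 days.
Each is the last Friday of its month (at least one falls on the 29th or later, ruling out '4th Friday').
Last Friday of September 2033: Sep 30 2033.
October 2033 ends with Friday Oct 28 2033.
Last Friday of November 2033: Nov 25 2033.
Last Friday of December 2033: Dec 30 2033.
January 2034 ends with Friday Jan 27 2034.

Jan 27 2034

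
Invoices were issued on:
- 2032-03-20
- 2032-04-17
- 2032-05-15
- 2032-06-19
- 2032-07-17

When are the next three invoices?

2032-08-21, 2032-09-18, 2032-10-16

Gaps: 28, 28, 35, 28 days — a mix of 28 and 35. Every date is a Saturday.
Each is the 3rd Saturday of its month.
August 2032 — 3rd Saturday is 2032-08-21.
September 2032 — 3rd Saturday is 2032-09-18.
3rd Saturday of October 2032: 2032-10-16.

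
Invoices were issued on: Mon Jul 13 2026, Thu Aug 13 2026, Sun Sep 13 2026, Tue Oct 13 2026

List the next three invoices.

Fri Nov 13 2026, Sun Dec 13 2026, Wed Jan 13 2027

The day-of-month is always 13 (31, 31, 30 days between events).
So this recurs on the 13th of each month.
November 2026: Fri Nov 13 2026.
December 2026: Sun Dec 13 2026.
Next: January 2027 → Wed Jan 13 2027.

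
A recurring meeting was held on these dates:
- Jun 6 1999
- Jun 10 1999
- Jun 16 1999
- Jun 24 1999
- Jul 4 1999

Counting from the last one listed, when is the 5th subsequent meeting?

Sep 22 1999

The spacing grows by 2 each time: 4, 6, 8, 10 days.
Next gap: 12 days. Jul 4 1999 + 12 days = Jul 16 1999.
Next gap: 14 days. Jul 16 1999 + 14 days = Jul 30 1999.
Next gap: 16 days. Jul 30 1999 + 16 days = Aug 15 1999.
Next gap: 18 days. Aug 15 1999 + 18 days = Sep 2 1999.
Next gap: 20 days. Sep 2 1999 + 20 days = Sep 22 1999.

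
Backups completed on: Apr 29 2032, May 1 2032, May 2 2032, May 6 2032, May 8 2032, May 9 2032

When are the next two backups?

Every event lands on a Thursday or Saturday or Sunday (gaps cycle 2, 1, 4, 2, 1).
So the schedule is: every Thursday, Saturday and Sunday.
The following Thursday is May 13 2032.
Next Saturday: May 15 2032.

May 13 2032, May 15 2032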